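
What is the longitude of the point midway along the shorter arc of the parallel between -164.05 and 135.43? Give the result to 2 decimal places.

+165.69°

Signed shortest Δλ from -164.05° to +135.43° is -60.52°.
Midpoint longitude = -164.05° + (-60.52°)/2 = -164.05° − 30.26° = -194.31°.
Normalise into (−180°, 180°]: +165.69°.
(The naïve average (-164.05 + +135.43)/2 = -14.31° is on the wrong side of the globe.)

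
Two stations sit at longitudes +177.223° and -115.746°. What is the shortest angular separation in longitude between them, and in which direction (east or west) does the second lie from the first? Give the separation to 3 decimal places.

67.031° east

Raw difference: -115.746 − 177.223 = -292.969°.
Normalise into (−180°, 180°]: -292.969° + 360° = 67.031°.
Positive ⇒ the second point lies to the east; separation 67.031°.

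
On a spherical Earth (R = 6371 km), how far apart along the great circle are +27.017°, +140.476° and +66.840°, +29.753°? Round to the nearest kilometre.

Δλ = 29.753 − 140.476 = -110.723°.
Δφ = 66.840 − 27.017 = 39.823°.
a = sin²(Δφ/2) + cos φ₁ · cos φ₂ · sin²(Δλ/2) = 0.353168.
c = 2·atan2(√a, √(1−a)) = 1.27274 rad → d = 6371·c ≈ 8108.62 km.

8109 km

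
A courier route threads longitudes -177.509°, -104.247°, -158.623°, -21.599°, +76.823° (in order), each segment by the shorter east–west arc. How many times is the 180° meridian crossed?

0

Leg 1: -177.509° → -104.247°, shortest Δλ = 73.262° (east) — does not cross 180°.
Leg 2: -104.247° → -158.623°, shortest Δλ = -54.376° (west) — does not cross 180°.
Leg 3: -158.623° → -21.599°, shortest Δλ = 137.024° (east) — does not cross 180°.
Leg 4: -21.599° → +76.823°, shortest Δλ = 98.422° (east) — does not cross 180°.
Total crossings: 0.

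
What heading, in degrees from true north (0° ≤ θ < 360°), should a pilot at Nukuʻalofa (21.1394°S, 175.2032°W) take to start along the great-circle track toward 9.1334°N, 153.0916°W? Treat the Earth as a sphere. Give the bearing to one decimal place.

Δλ = -153.0916 − -175.2032 = 22.1116°.
θ = atan2( sin Δλ · cos φ₂ , cos φ₁ · sin φ₂ − sin φ₁ · cos φ₂ · cos Δλ )
  = atan2(0.37164, 0.47793) = 37.869° → normalised to [0°, 360°): 37.869°.

37.9°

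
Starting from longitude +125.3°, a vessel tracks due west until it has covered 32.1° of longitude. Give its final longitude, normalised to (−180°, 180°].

+93.2°

Start at +125.3°; shift −32.1° → +93.2°.
+93.2° already lies in (−180°, 180°].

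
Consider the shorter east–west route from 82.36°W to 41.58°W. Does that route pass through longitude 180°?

No

Signed shortest Δλ = ((-41.58 − -82.36 + 180) mod 360) − 180 = 40.78°.
Going east by 40.78° from -82.36° reaches -41.58° without touching 180°.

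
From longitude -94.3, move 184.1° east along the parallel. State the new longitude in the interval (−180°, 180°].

+89.8°

Start at -94.3°; shift +184.1° → +89.8°.
+89.8° already lies in (−180°, 180°].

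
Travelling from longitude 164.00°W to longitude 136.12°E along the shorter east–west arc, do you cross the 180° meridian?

Naïve |136.12 − -164.00| = 300.12° > 180°, so the shorter arc goes the other way round — across 180°.
Signed shortest Δλ = ((136.12 − -164.00 + 180) mod 360) − 180 = -59.88°.
Going west by 59.88° from -164.00° passes through 180° before reaching +136.12°.

Yes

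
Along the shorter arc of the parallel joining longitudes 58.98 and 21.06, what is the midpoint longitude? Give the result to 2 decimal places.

Signed shortest Δλ from +58.98° to +21.06° is -37.92°.
Midpoint longitude = +58.98° + (-37.92°)/2 = +58.98° − 18.96° = +40.02°.

+40.02°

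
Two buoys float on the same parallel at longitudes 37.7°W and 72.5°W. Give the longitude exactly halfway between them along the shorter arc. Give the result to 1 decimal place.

55.1°W

Signed shortest Δλ from -37.7° to -72.5° is -34.8°.
Midpoint longitude = -37.7° + (-34.8°)/2 = -37.7° − 17.4° = -55.1°.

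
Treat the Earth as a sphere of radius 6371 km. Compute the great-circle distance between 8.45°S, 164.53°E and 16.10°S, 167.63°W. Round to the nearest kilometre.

Δλ = -167.63 − 164.53 = -332.16°; wrapped into (−180°, 180°]: 27.84°.
Δφ = -16.10 − -8.45 = -7.65°.
a = sin²(Δφ/2) + cos φ₁ · cos φ₂ · sin²(Δλ/2) = 0.059449.
c = 2·atan2(√a, √(1−a)) = 0.49261 rad → d = 6371·c ≈ 3138.42 km.

3138 km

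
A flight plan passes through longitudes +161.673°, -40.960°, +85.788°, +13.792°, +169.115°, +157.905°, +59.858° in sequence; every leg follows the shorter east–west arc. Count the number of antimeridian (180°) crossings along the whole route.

1

Leg 1: +161.673° → -40.960°, shortest Δλ = 157.367° (east) — crosses 180°.
Leg 2: -40.960° → +85.788°, shortest Δλ = 126.748° (east) — does not cross 180°.
Leg 3: +85.788° → +13.792°, shortest Δλ = -71.996° (west) — does not cross 180°.
Leg 4: +13.792° → +169.115°, shortest Δλ = 155.323° (east) — does not cross 180°.
Leg 5: +169.115° → +157.905°, shortest Δλ = -11.21° (west) — does not cross 180°.
Leg 6: +157.905° → +59.858°, shortest Δλ = -98.047° (west) — does not cross 180°.
Total crossings: 1.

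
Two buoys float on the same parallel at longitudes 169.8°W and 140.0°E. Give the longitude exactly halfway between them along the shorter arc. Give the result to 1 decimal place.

165.1°E

Signed shortest Δλ from -169.8° to +140.0° is -50.2°.
Midpoint longitude = -169.8° + (-50.2°)/2 = -169.8° − 25.1° = -194.9°.
Normalise into (−180°, 180°]: +165.1°.
(The naïve average (-169.8 + +140.0)/2 = -14.9° is on the wrong side of the globe.)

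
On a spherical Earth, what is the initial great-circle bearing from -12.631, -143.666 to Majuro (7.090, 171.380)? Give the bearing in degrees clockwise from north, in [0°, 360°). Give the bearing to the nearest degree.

291°

Δλ = 171.380 − -143.666 = 315.046°; wrapped into (−180°, 180°]: -44.954°.
θ = atan2( sin Δλ · cos φ₂ , cos φ₁ · sin φ₂ − sin φ₁ · cos φ₂ · cos Δλ )
  = atan2(-0.70114, 0.27401) = -68.654° → normalised to [0°, 360°): 291.346°.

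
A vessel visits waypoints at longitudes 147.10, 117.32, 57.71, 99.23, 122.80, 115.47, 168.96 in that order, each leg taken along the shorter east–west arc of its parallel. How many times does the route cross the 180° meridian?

0

Leg 1: +147.10° → +117.32°, shortest Δλ = -29.78° (west) — does not cross 180°.
Leg 2: +117.32° → +57.71°, shortest Δλ = -59.61° (west) — does not cross 180°.
Leg 3: +57.71° → +99.23°, shortest Δλ = 41.52° (east) — does not cross 180°.
Leg 4: +99.23° → +122.80°, shortest Δλ = 23.57° (east) — does not cross 180°.
Leg 5: +122.80° → +115.47°, shortest Δλ = -7.33° (west) — does not cross 180°.
Leg 6: +115.47° → +168.96°, shortest Δλ = 53.49° (east) — does not cross 180°.
Total crossings: 0.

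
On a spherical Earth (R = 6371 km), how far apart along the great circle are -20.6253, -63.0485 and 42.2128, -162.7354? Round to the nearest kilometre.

12308 km

Δλ = -162.7354 − -63.0485 = -99.6869°.
Δφ = 42.2128 − -20.6253 = 62.8381°.
a = sin²(Δφ/2) + cos φ₁ · cos φ₂ · sin²(Δλ/2) = 0.676656.
c = 2·atan2(√a, √(1−a)) = 1.93191 rad → d = 6371·c ≈ 12308.17 km.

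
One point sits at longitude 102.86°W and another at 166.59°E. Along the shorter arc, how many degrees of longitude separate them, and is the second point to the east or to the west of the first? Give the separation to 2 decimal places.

Raw difference: 166.59 − -102.86 = 269.45°.
Normalise into (−180°, 180°]: 269.45° − 360° = -90.55°.
Negative ⇒ the second point lies to the west; separation 90.55°.

90.55° west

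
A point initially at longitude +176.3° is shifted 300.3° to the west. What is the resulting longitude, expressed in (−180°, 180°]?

Start at +176.3°; shift −300.3° → -124.0°.
-124.0° already lies in (−180°, 180°].

-124.0°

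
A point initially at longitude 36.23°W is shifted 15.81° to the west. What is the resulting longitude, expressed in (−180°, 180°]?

Start at -36.23°; shift −15.81° → -52.04°.
-52.04° already lies in (−180°, 180°].

52.04°W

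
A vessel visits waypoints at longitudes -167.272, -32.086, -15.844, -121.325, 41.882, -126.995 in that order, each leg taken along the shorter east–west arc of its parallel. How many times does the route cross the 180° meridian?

0

Leg 1: -167.272° → -32.086°, shortest Δλ = 135.186° (east) — does not cross 180°.
Leg 2: -32.086° → -15.844°, shortest Δλ = 16.242° (east) — does not cross 180°.
Leg 3: -15.844° → -121.325°, shortest Δλ = -105.481° (west) — does not cross 180°.
Leg 4: -121.325° → +41.882°, shortest Δλ = 163.207° (east) — does not cross 180°.
Leg 5: +41.882° → -126.995°, shortest Δλ = -168.877° (west) — does not cross 180°.
Total crossings: 0.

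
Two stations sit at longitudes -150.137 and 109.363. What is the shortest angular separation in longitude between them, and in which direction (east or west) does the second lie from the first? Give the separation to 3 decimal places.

100.500° west

Raw difference: 109.363 − -150.137 = 259.5°.
Normalise into (−180°, 180°]: 259.5° − 360° = -100.5°.
Negative ⇒ the second point lies to the west; separation 100.500°.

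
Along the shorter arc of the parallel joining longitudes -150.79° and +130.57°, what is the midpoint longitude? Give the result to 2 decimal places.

+169.89°

Signed shortest Δλ from -150.79° to +130.57° is -78.64°.
Midpoint longitude = -150.79° + (-78.64°)/2 = -150.79° − 39.32° = -190.11°.
Normalise into (−180°, 180°]: +169.89°.
(The naïve average (-150.79 + +130.57)/2 = -10.11° is on the wrong side of the globe.)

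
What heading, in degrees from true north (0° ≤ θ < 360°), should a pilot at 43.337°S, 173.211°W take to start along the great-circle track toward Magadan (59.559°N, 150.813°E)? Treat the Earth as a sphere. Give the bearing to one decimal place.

341.9°

Δλ = 150.813 − -173.211 = 324.024°; wrapped into (−180°, 180°]: -35.976°.
θ = atan2( sin Δλ · cos φ₂ , cos φ₁ · sin φ₂ − sin φ₁ · cos φ₂ · cos Δλ )
  = atan2(-0.29763, 0.90846) = -18.140° → normalised to [0°, 360°): 341.860°.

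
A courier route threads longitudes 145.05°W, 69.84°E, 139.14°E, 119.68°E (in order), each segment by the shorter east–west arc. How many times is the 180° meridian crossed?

1

Leg 1: -145.05° → +69.84°, shortest Δλ = -145.11° (west) — crosses 180°.
Leg 2: +69.84° → +139.14°, shortest Δλ = 69.3° (east) — does not cross 180°.
Leg 3: +139.14° → +119.68°, shortest Δλ = -19.46° (west) — does not cross 180°.
Total crossings: 1.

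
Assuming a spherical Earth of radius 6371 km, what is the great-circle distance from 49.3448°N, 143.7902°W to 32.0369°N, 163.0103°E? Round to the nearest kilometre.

Δλ = 163.0103 − -143.7902 = 306.8005°; wrapped into (−180°, 180°]: -53.1995°.
Δφ = 32.0369 − 49.3448 = -17.3079°.
a = sin²(Δφ/2) + cos φ₁ · cos φ₂ · sin²(Δλ/2) = 0.133365.
c = 2·atan2(√a, √(1−a)) = 0.74768 rad → d = 6371·c ≈ 4763.45 km.

4763 km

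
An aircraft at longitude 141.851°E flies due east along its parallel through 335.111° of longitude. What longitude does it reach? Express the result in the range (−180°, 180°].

116.962°E

Start at +141.851°; shift +335.111° → +476.962°.
+476.962° lies outside (−180°, 180°]; subtract 360° → +116.962°.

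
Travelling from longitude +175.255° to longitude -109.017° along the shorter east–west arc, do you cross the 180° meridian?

Naïve |-109.017 − 175.255| = 284.272° > 180°, so the shorter arc goes the other way round — across 180°.
Signed shortest Δλ = ((-109.017 − 175.255 + 180) mod 360) − 180 = 75.728°.
Going east by 75.728° from +175.255° passes through 180° before reaching -109.017°.

Yes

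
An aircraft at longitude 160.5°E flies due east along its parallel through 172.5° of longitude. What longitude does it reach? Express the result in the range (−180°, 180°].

Start at +160.5°; shift +172.5° → +333.0°.
+333.0° lies outside (−180°, 180°]; subtract 360° → -27.0°.

27.0°W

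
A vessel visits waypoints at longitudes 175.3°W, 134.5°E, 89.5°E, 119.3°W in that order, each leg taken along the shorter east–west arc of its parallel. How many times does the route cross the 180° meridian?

2

Leg 1: -175.3° → +134.5°, shortest Δλ = -50.2° (west) — crosses 180°.
Leg 2: +134.5° → +89.5°, shortest Δλ = -45.0° (west) — does not cross 180°.
Leg 3: +89.5° → -119.3°, shortest Δλ = 151.2° (east) — crosses 180°.
Total crossings: 2.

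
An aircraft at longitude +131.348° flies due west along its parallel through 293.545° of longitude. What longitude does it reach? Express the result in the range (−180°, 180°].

Start at +131.348°; shift −293.545° → -162.197°.
-162.197° already lies in (−180°, 180°].

-162.197°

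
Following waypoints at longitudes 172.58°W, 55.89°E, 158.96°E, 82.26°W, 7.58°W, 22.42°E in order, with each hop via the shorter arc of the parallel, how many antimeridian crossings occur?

Leg 1: -172.58° → +55.89°, shortest Δλ = -131.53° (west) — crosses 180°.
Leg 2: +55.89° → +158.96°, shortest Δλ = 103.07° (east) — does not cross 180°.
Leg 3: +158.96° → -82.26°, shortest Δλ = 118.78° (east) — crosses 180°.
Leg 4: -82.26° → -7.58°, shortest Δλ = 74.68° (east) — does not cross 180°.
Leg 5: -7.58° → +22.42°, shortest Δλ = 30.0° (east) — does not cross 180°.
Total crossings: 2.

2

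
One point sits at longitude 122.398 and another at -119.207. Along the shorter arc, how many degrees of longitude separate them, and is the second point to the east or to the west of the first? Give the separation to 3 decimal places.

118.395° east

Raw difference: -119.207 − 122.398 = -241.605°.
Normalise into (−180°, 180°]: -241.605° + 360° = 118.395°.
Positive ⇒ the second point lies to the east; separation 118.395°.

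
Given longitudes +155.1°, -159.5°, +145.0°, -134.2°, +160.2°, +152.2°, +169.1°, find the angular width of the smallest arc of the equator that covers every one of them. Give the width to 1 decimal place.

80.8°

Sort the longitudes: -159.5°, -134.2°, +145.0°, +152.2°, +155.1°, +160.2°, +169.1°.
Eastward gaps between consecutive values (wrapping around): 25.3°, 279.2°, 7.2°, 2.9°, 5.1°, 8.9°, 31.4°.
Largest gap = 279.2° ⇒ minimal covering band is its complement: 360° − 279.2° = 80.8°.
Band runs from +145.0° eastward to -134.2°, crossing the antimeridian.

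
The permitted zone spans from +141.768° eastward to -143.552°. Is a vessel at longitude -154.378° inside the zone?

Band width going east from +141.768° to -143.552°: ((-143.552 − 141.768) mod 360) = 74.680°.
Offset of -154.378° east of the west edge: ((-154.378 − 141.768) mod 360) = 63.854°.
63.854° ≤ 74.680° ⇒ inside.

Yes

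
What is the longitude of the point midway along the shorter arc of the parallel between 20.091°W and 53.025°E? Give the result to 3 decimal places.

16.467°E

Signed shortest Δλ from -20.091° to +53.025° is +73.116°.
Midpoint longitude = -20.091° + (+73.116°)/2 = -20.091° + 36.558° = +16.467°.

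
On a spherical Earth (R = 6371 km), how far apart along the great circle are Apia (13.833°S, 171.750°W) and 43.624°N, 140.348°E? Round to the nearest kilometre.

Δλ = 140.348 − -171.750 = 312.098°; wrapped into (−180°, 180°]: -47.902°.
Δφ = 43.624 − -13.833 = 57.457°.
a = sin²(Δφ/2) + cos φ₁ · cos φ₂ · sin²(Δλ/2) = 0.346869.
c = 2·atan2(√a, √(1−a)) = 1.25953 rad → d = 6371·c ≈ 8024.49 km.

8024 km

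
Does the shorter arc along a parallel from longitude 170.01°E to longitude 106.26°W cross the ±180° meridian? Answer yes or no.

Yes

Naïve |-106.26 − 170.01| = 276.27° > 180°, so the shorter arc goes the other way round — across 180°.
Signed shortest Δλ = ((-106.26 − 170.01 + 180) mod 360) − 180 = 83.73°.
Going east by 83.73° from +170.01° passes through 180° before reaching -106.26°.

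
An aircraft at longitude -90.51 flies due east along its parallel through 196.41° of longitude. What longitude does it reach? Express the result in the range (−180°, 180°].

+105.90°

Start at -90.51°; shift +196.41° → +105.90°.
+105.90° already lies in (−180°, 180°].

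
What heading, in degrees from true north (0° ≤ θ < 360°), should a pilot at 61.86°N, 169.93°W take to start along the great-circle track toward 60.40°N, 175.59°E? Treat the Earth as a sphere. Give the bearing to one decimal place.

Δλ = 175.59 − -169.93 = 345.52°; wrapped into (−180°, 180°]: -14.48°.
θ = atan2( sin Δλ · cos φ₂ , cos φ₁ · sin φ₂ − sin φ₁ · cos φ₂ · cos Δλ )
  = atan2(-0.12351, -0.01164) = -95.386° → normalised to [0°, 360°): 264.614°.

264.6°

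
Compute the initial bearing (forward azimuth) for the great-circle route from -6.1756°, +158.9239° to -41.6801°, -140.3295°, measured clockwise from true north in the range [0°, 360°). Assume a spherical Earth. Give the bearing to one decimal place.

133.7°

Δλ = -140.3295 − 158.9239 = -299.2534°; wrapped into (−180°, 180°]: 60.7466°.
θ = atan2( sin Δλ · cos φ₂ , cos φ₁ · sin φ₂ − sin φ₁ · cos φ₂ · cos Δλ )
  = atan2(0.65162, -0.62185) = 133.661° → normalised to [0°, 360°): 133.661°.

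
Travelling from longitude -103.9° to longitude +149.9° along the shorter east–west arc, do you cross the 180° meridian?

Yes

Naïve |149.9 − -103.9| = 253.8° > 180°, so the shorter arc goes the other way round — across 180°.
Signed shortest Δλ = ((149.9 − -103.9 + 180) mod 360) − 180 = -106.2°.
Going west by 106.2° from -103.9° passes through 180° before reaching +149.9°.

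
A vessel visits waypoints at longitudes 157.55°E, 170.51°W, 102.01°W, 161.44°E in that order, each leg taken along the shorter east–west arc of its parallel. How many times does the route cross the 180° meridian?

Leg 1: +157.55° → -170.51°, shortest Δλ = 31.94° (east) — crosses 180°.
Leg 2: -170.51° → -102.01°, shortest Δλ = 68.5° (east) — does not cross 180°.
Leg 3: -102.01° → +161.44°, shortest Δλ = -96.55° (west) — crosses 180°.
Total crossings: 2.

2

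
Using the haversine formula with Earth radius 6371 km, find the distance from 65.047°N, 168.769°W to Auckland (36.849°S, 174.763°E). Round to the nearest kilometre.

Δλ = 174.763 − -168.769 = 343.532°; wrapped into (−180°, 180°]: -16.468°.
Δφ = -36.849 − 65.047 = -101.896°.
a = sin²(Δφ/2) + cos φ₁ · cos φ₂ · sin²(Δλ/2) = 0.609992.
c = 2·atan2(√a, √(1−a)) = 1.79259 rad → d = 6371·c ≈ 11420.62 km.

11421 km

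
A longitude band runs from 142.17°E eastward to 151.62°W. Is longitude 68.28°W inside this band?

Band width going east from +142.17° to -151.62°: ((-151.62 − 142.17) mod 360) = 66.21°.
Offset of -68.28° east of the west edge: ((-68.28 − 142.17) mod 360) = 149.55°.
149.55° > 66.21° ⇒ outside.

No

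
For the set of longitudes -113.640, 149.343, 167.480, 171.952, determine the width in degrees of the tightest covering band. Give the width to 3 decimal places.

97.017°

Sort the longitudes: -113.640°, +149.343°, +167.480°, +171.952°.
Eastward gaps between consecutive values (wrapping around): 262.983°, 18.137°, 4.472°, 74.408°.
Largest gap = 262.983° ⇒ minimal covering band is its complement: 360° − 262.983° = 97.017°.
Band runs from +149.343° eastward to -113.640°, crossing the antimeridian.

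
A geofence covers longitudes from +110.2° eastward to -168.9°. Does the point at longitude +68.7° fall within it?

Band width going east from +110.2° to -168.9°: ((-168.9 − 110.2) mod 360) = 80.9°.
Offset of +68.7° east of the west edge: ((68.7 − 110.2) mod 360) = 318.5°.
318.5° > 80.9° ⇒ outside.

No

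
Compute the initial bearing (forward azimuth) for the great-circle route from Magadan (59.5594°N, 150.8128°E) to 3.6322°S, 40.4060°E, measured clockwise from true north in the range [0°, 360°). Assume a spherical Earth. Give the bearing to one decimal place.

286.0°

Δλ = 40.4060 − 150.8128 = -110.4068°.
θ = atan2( sin Δλ · cos φ₂ , cos φ₁ · sin φ₂ − sin φ₁ · cos φ₂ · cos Δλ )
  = atan2(-0.93536, 0.26792) = -74.016° → normalised to [0°, 360°): 285.984°.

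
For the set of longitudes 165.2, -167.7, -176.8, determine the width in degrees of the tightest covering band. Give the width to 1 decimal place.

27.1°

Sort the longitudes: -176.8°, -167.7°, +165.2°.
Eastward gaps between consecutive values (wrapping around): 9.1°, 332.9°, 18.0°.
Largest gap = 332.9° ⇒ minimal covering band is its complement: 360° − 332.9° = 27.1°.
Band runs from +165.2° eastward to -167.7°, crossing the antimeridian.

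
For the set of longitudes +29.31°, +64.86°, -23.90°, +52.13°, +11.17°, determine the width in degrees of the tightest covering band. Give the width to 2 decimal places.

Sort the longitudes: -23.90°, +11.17°, +29.31°, +52.13°, +64.86°.
Eastward gaps between consecutive values (wrapping around): 35.07°, 18.14°, 22.82°, 12.73°, 271.24°.
Largest gap = 271.24° ⇒ minimal covering band is its complement: 360° − 271.24° = 88.76°.
Band runs from -23.90° eastward to +64.86°.

88.76°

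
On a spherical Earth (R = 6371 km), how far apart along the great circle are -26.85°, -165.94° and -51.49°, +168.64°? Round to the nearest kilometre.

3472 km

Δλ = 168.64 − -165.94 = 334.58°; wrapped into (−180°, 180°]: -25.42°.
Δφ = -51.49 − -26.85 = -24.64°.
a = sin²(Δφ/2) + cos φ₁ · cos φ₂ · sin²(Δλ/2) = 0.072419.
c = 2·atan2(√a, √(1−a)) = 0.54493 rad → d = 6371·c ≈ 3471.76 km.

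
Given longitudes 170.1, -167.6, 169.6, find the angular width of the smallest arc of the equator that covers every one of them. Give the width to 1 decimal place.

Sort the longitudes: -167.6°, +169.6°, +170.1°.
Eastward gaps between consecutive values (wrapping around): 337.2°, 0.5°, 22.3°.
Largest gap = 337.2° ⇒ minimal covering band is its complement: 360° − 337.2° = 22.8°.
Band runs from +169.6° eastward to -167.6°, crossing the antimeridian.

22.8°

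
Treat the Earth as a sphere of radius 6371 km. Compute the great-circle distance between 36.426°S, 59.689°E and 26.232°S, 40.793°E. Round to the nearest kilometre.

Δλ = 40.793 − 59.689 = -18.896°.
Δφ = -26.232 − -36.426 = 10.194°.
a = sin²(Δφ/2) + cos φ₁ · cos φ₂ · sin²(Δλ/2) = 0.027341.
c = 2·atan2(√a, √(1−a)) = 0.33223 rad → d = 6371·c ≈ 2116.64 km.

2117 km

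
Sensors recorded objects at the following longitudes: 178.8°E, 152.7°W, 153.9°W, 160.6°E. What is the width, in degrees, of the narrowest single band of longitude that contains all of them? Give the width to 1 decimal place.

46.7°

Sort the longitudes: -153.9°, -152.7°, +160.6°, +178.8°.
Eastward gaps between consecutive values (wrapping around): 1.2°, 313.3°, 18.2°, 27.3°.
Largest gap = 313.3° ⇒ minimal covering band is its complement: 360° − 313.3° = 46.7°.
Band runs from +160.6° eastward to -152.7°, crossing the antimeridian.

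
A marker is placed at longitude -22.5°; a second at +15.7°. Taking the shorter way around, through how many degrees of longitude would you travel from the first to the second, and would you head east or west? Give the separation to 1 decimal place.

Raw difference: 15.7 − -22.5 = 38.2°.
Normalise into (−180°, 180°]: 38.2° stays 38.2°.
Positive ⇒ the second point lies to the east; separation 38.2°.

38.2° east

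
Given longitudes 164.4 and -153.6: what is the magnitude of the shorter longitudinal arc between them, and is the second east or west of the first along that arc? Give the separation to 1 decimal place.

Raw difference: -153.6 − 164.4 = -318.0°.
Normalise into (−180°, 180°]: -318.0° + 360° = 42.0°.
Positive ⇒ the second point lies to the east; separation 42.0°.

42.0° east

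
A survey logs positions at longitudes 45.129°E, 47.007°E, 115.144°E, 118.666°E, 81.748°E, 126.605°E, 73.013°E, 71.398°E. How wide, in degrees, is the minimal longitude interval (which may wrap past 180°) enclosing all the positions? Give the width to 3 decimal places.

81.476°

Sort the longitudes: +45.129°, +47.007°, +71.398°, +73.013°, +81.748°, +115.144°, +118.666°, +126.605°.
Eastward gaps between consecutive values (wrapping around): 1.878°, 24.391°, 1.615°, 8.735°, 33.396°, 3.522°, 7.939°, 278.524°.
Largest gap = 278.524° ⇒ minimal covering band is its complement: 360° − 278.524° = 81.476°.
Band runs from +45.129° eastward to +126.605°.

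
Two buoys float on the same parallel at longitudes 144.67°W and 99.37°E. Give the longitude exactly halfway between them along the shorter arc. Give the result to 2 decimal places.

157.35°E

Signed shortest Δλ from -144.67° to +99.37° is -115.96°.
Midpoint longitude = -144.67° + (-115.96°)/2 = -144.67° − 57.98° = -202.65°.
Normalise into (−180°, 180°]: +157.35°.
(The naïve average (-144.67 + +99.37)/2 = -22.65° is on the wrong side of the globe.)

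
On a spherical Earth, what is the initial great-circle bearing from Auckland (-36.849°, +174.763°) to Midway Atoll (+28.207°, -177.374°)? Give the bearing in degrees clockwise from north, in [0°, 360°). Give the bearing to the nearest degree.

8°

Δλ = -177.374 − 174.763 = -352.137°; wrapped into (−180°, 180°]: 7.863°.
θ = atan2( sin Δλ · cos φ₂ , cos φ₁ · sin φ₂ − sin φ₁ · cos φ₂ · cos Δλ )
  = atan2(0.12056, 0.90175) = 7.615° → normalised to [0°, 360°): 7.615°.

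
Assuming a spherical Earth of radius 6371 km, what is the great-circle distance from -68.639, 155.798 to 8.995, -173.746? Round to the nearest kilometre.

8955 km

Δλ = -173.746 − 155.798 = -329.544°; wrapped into (−180°, 180°]: 30.456°.
Δφ = 8.995 − -68.639 = 77.634°.
a = sin²(Δφ/2) + cos φ₁ · cos φ₂ · sin²(Δλ/2) = 0.417742.
c = 2·atan2(√a, √(1−a)) = 1.40553 rad → d = 6371·c ≈ 8954.63 km.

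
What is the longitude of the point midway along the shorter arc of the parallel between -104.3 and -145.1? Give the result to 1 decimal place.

Signed shortest Δλ from -104.3° to -145.1° is -40.8°.
Midpoint longitude = -104.3° + (-40.8°)/2 = -104.3° − 20.4° = -124.7°.

-124.7°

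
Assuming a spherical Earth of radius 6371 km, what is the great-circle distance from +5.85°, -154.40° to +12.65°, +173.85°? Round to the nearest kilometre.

3562 km

Δλ = 173.85 − -154.40 = 328.25°; wrapped into (−180°, 180°]: -31.75°.
Δφ = 12.65 − 5.85 = 6.80°.
a = sin²(Δφ/2) + cos φ₁ · cos φ₂ · sin²(Δλ/2) = 0.076145.
c = 2·atan2(√a, √(1−a)) = 0.55914 rad → d = 6371·c ≈ 3562.29 km.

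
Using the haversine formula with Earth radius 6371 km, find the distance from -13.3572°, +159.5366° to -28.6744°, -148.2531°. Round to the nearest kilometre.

5633 km

Δλ = -148.2531 − 159.5366 = -307.7897°; wrapped into (−180°, 180°]: 52.2103°.
Δφ = -28.6744 − -13.3572 = -15.3172°.
a = sin²(Δφ/2) + cos φ₁ · cos φ₂ · sin²(Δλ/2) = 0.183038.
c = 2·atan2(√a, √(1−a)) = 0.88418 rad → d = 6371·c ≈ 5633.11 km.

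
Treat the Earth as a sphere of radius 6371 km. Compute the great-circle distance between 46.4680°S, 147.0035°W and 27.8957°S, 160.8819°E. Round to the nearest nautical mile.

2673 nmi

Δλ = 160.8819 − -147.0035 = 307.8854°; wrapped into (−180°, 180°]: -52.1146°.
Δφ = -27.8957 − -46.4680 = 18.5723°.
a = sin²(Δφ/2) + cos φ₁ · cos φ₂ · sin²(Δλ/2) = 0.143497.
c = 2·atan2(√a, √(1−a)) = 0.77702 rad → d = 6371·c ≈ 4950.40 km ≈ 2673.00 nmi.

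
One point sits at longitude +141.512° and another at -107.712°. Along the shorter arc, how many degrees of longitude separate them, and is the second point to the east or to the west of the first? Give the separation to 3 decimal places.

110.776° east

Raw difference: -107.712 − 141.512 = -249.224°.
Normalise into (−180°, 180°]: -249.224° + 360° = 110.776°.
Positive ⇒ the second point lies to the east; separation 110.776°.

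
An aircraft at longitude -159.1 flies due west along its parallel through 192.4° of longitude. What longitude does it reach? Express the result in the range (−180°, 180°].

+8.5°

Start at -159.1°; shift −192.4° → -351.5°.
-351.5° lies outside (−180°, 180°]; add 360° → +8.5°.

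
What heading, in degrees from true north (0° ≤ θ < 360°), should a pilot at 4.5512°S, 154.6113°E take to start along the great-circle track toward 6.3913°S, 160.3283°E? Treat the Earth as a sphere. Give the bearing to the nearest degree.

Δλ = 160.3283 − 154.6113 = 5.7170°.
θ = atan2( sin Δλ · cos φ₂ , cos φ₁ · sin φ₂ − sin φ₁ · cos φ₂ · cos Δλ )
  = atan2(0.09900, -0.03250) = 108.176° → normalised to [0°, 360°): 108.176°.

108°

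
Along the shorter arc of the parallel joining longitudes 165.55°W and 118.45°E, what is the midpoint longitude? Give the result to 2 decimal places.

156.45°E

Signed shortest Δλ from -165.55° to +118.45° is -76.00°.
Midpoint longitude = -165.55° + (-76.00°)/2 = -165.55° − 38.00° = -203.55°.
Normalise into (−180°, 180°]: +156.45°.
(The naïve average (-165.55 + +118.45)/2 = -23.55° is on the wrong side of the globe.)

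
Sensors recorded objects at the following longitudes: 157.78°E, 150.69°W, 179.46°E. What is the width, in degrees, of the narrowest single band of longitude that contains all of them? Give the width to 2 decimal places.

Sort the longitudes: -150.69°, +157.78°, +179.46°.
Eastward gaps between consecutive values (wrapping around): 308.47°, 21.68°, 29.85°.
Largest gap = 308.47° ⇒ minimal covering band is its complement: 360° − 308.47° = 51.53°.
Band runs from +157.78° eastward to -150.69°, crossing the antimeridian.

51.53°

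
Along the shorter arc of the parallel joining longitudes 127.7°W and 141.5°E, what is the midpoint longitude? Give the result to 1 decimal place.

Signed shortest Δλ from -127.7° to +141.5° is -90.8°.
Midpoint longitude = -127.7° + (-90.8°)/2 = -127.7° − 45.4° = -173.1°.
(The naïve average (-127.7 + +141.5)/2 = 6.9° is on the wrong side of the globe.)

173.1°W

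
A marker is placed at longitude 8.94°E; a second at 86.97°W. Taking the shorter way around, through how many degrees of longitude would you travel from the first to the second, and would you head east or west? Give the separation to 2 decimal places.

95.91° west

Raw difference: -86.97 − 8.94 = -95.91°.
Normalise into (−180°, 180°]: -95.91° stays -95.91°.
Negative ⇒ the second point lies to the west; separation 95.91°.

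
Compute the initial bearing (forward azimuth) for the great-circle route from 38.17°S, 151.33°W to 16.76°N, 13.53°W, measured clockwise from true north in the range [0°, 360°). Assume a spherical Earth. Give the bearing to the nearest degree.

Δλ = -13.53 − -151.33 = 137.80°.
θ = atan2( sin Δλ · cos φ₂ , cos φ₁ · sin φ₂ − sin φ₁ · cos φ₂ · cos Δλ )
  = atan2(0.64319, -0.21166) = 108.215° → normalised to [0°, 360°): 108.215°.

108°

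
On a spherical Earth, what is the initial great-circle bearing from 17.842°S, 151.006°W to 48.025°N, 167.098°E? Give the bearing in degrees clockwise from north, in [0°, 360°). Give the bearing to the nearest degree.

Δλ = 167.098 − -151.006 = 318.104°; wrapped into (−180°, 180°]: -41.896°.
θ = atan2( sin Δλ · cos φ₂ , cos φ₁ · sin φ₂ − sin φ₁ · cos φ₂ · cos Δλ )
  = atan2(-0.44662, 0.86021) = -27.438° → normalised to [0°, 360°): 332.562°.

333°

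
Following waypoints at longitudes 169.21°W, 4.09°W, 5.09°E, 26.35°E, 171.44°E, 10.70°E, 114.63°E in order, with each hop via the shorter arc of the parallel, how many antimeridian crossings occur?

Leg 1: -169.21° → -4.09°, shortest Δλ = 165.12° (east) — does not cross 180°.
Leg 2: -4.09° → +5.09°, shortest Δλ = 9.18° (east) — does not cross 180°.
Leg 3: +5.09° → +26.35°, shortest Δλ = 21.26° (east) — does not cross 180°.
Leg 4: +26.35° → +171.44°, shortest Δλ = 145.09° (east) — does not cross 180°.
Leg 5: +171.44° → +10.70°, shortest Δλ = -160.74° (west) — does not cross 180°.
Leg 6: +10.70° → +114.63°, shortest Δλ = 103.93° (east) — does not cross 180°.
Total crossings: 0.

0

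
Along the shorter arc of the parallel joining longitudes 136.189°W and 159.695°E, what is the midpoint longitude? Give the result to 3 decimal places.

168.247°W

Signed shortest Δλ from -136.189° to +159.695° is -64.116°.
Midpoint longitude = -136.189° + (-64.116°)/2 = -136.189° − 32.058° = -168.247°.
(The naïve average (-136.189 + +159.695)/2 = 11.753° is on the wrong side of the globe.)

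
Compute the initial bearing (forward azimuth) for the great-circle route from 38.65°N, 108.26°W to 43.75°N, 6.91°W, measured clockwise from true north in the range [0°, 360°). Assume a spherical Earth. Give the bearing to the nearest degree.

48°

Δλ = -6.91 − -108.26 = 101.35°.
θ = atan2( sin Δλ · cos φ₂ , cos φ₁ · sin φ₂ − sin φ₁ · cos φ₂ · cos Δλ )
  = atan2(0.70824, 0.62884) = 48.398° → normalised to [0°, 360°): 48.398°.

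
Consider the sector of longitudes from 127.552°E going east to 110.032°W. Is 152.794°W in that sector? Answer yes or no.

Yes

Band width going east from +127.552° to -110.032°: ((-110.032 − 127.552) mod 360) = 122.416°.
Offset of -152.794° east of the west edge: ((-152.794 − 127.552) mod 360) = 79.654°.
79.654° ≤ 122.416° ⇒ inside.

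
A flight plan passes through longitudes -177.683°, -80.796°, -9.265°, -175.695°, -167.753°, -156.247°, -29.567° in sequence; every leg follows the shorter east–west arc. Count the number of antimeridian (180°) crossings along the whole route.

0

Leg 1: -177.683° → -80.796°, shortest Δλ = 96.887° (east) — does not cross 180°.
Leg 2: -80.796° → -9.265°, shortest Δλ = 71.531° (east) — does not cross 180°.
Leg 3: -9.265° → -175.695°, shortest Δλ = -166.43° (west) — does not cross 180°.
Leg 4: -175.695° → -167.753°, shortest Δλ = 7.942° (east) — does not cross 180°.
Leg 5: -167.753° → -156.247°, shortest Δλ = 11.506° (east) — does not cross 180°.
Leg 6: -156.247° → -29.567°, shortest Δλ = 126.68° (east) — does not cross 180°.
Total crossings: 0.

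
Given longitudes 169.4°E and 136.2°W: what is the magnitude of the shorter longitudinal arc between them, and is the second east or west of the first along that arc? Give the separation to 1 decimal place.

Raw difference: -136.2 − 169.4 = -305.6°.
Normalise into (−180°, 180°]: -305.6° + 360° = 54.4°.
Positive ⇒ the second point lies to the east; separation 54.4°.

54.4° east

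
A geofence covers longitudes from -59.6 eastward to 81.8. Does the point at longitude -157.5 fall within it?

Band width going east from -59.6° to +81.8°: ((81.8 − -59.6) mod 360) = 141.4°.
Offset of -157.5° east of the west edge: ((-157.5 − -59.6) mod 360) = 262.1°.
262.1° > 141.4° ⇒ outside.

No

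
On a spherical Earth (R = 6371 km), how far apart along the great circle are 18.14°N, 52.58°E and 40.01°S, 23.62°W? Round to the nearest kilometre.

Δλ = -23.62 − 52.58 = -76.20°.
Δφ = -40.01 − 18.14 = -58.15°.
a = sin²(Δφ/2) + cos φ₁ · cos φ₂ · sin²(Δλ/2) = 0.513274.
c = 2·atan2(√a, √(1−a)) = 1.59735 rad → d = 6371·c ≈ 10176.69 km.

10177 km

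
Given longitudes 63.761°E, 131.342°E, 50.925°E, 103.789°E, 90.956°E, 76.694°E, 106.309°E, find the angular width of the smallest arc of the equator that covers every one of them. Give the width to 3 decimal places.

80.417°

Sort the longitudes: +50.925°, +63.761°, +76.694°, +90.956°, +103.789°, +106.309°, +131.342°.
Eastward gaps between consecutive values (wrapping around): 12.836°, 12.933°, 14.262°, 12.833°, 2.520°, 25.033°, 279.583°.
Largest gap = 279.583° ⇒ minimal covering band is its complement: 360° − 279.583° = 80.417°.
Band runs from +50.925° eastward to +131.342°.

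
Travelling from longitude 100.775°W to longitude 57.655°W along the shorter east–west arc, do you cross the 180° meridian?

No

Signed shortest Δλ = ((-57.655 − -100.775 + 180) mod 360) − 180 = 43.12°.
Going east by 43.12° from -100.775° reaches -57.655° without touching 180°.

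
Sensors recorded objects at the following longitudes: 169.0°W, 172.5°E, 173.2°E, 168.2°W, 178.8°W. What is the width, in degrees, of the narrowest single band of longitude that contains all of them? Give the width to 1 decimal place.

Sort the longitudes: -178.8°, -169.0°, -168.2°, +172.5°, +173.2°.
Eastward gaps between consecutive values (wrapping around): 9.8°, 0.8°, 340.7°, 0.7°, 8.0°.
Largest gap = 340.7° ⇒ minimal covering band is its complement: 360° − 340.7° = 19.3°.
Band runs from +172.5° eastward to -168.2°, crossing the antimeridian.

19.3°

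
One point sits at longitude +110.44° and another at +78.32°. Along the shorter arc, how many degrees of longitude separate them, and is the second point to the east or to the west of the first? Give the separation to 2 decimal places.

32.12° west

Raw difference: 78.32 − 110.44 = -32.12°.
Normalise into (−180°, 180°]: -32.12° stays -32.12°.
Negative ⇒ the second point lies to the west; separation 32.12°.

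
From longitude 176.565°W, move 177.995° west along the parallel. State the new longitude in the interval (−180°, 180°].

Start at -176.565°; shift −177.995° → -354.560°.
-354.560° lies outside (−180°, 180°]; add 360° → +5.440°.

5.440°E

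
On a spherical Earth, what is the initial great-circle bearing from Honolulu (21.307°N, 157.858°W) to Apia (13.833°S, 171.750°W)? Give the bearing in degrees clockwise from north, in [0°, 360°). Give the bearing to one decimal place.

Δλ = -171.750 − -157.858 = -13.892°.
θ = atan2( sin Δλ · cos φ₂ , cos φ₁ · sin φ₂ − sin φ₁ · cos φ₂ · cos Δλ )
  = atan2(-0.23313, -0.56526) = -157.587° → normalised to [0°, 360°): 202.413°.

202.4°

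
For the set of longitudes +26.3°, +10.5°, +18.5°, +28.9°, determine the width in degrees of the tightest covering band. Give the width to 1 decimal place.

18.4°

Sort the longitudes: +10.5°, +18.5°, +26.3°, +28.9°.
Eastward gaps between consecutive values (wrapping around): 8.0°, 7.8°, 2.6°, 341.6°.
Largest gap = 341.6° ⇒ minimal covering band is its complement: 360° − 341.6° = 18.4°.
Band runs from +10.5° eastward to +28.9°.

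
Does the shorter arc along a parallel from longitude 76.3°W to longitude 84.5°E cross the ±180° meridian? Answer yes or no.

Signed shortest Δλ = ((84.5 − -76.3 + 180) mod 360) − 180 = 160.8°.
Going east by 160.8° from -76.3° reaches +84.5° without touching 180°.

No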